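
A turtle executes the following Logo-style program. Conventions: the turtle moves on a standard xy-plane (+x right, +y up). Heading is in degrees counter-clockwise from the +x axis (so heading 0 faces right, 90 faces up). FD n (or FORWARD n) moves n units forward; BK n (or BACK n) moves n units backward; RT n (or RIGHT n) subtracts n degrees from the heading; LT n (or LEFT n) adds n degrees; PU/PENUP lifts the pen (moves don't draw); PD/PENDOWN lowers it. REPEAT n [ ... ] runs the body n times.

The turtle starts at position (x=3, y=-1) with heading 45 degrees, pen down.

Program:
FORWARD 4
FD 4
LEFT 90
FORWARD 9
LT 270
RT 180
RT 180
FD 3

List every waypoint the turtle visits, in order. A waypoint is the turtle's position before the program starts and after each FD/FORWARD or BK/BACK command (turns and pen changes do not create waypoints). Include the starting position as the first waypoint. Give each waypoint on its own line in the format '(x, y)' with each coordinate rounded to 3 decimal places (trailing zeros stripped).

Executing turtle program step by step:
Start: pos=(3,-1), heading=45, pen down
FD 4: (3,-1) -> (5.828,1.828) [heading=45, draw]
FD 4: (5.828,1.828) -> (8.657,4.657) [heading=45, draw]
LT 90: heading 45 -> 135
FD 9: (8.657,4.657) -> (2.293,11.021) [heading=135, draw]
LT 270: heading 135 -> 45
RT 180: heading 45 -> 225
RT 180: heading 225 -> 45
FD 3: (2.293,11.021) -> (4.414,13.142) [heading=45, draw]
Final: pos=(4.414,13.142), heading=45, 4 segment(s) drawn
Waypoints (5 total):
(3, -1)
(5.828, 1.828)
(8.657, 4.657)
(2.293, 11.021)
(4.414, 13.142)

Answer: (3, -1)
(5.828, 1.828)
(8.657, 4.657)
(2.293, 11.021)
(4.414, 13.142)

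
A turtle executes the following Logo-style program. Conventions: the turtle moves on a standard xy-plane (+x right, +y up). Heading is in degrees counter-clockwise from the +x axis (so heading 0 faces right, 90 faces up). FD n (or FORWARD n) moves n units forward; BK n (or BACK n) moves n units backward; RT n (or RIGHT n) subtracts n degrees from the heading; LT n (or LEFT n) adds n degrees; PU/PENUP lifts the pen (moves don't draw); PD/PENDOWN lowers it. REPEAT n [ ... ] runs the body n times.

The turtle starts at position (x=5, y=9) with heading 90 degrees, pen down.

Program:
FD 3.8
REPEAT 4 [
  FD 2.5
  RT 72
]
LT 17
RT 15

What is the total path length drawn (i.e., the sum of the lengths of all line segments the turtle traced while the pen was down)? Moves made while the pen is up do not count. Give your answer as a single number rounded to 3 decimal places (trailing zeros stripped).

Executing turtle program step by step:
Start: pos=(5,9), heading=90, pen down
FD 3.8: (5,9) -> (5,12.8) [heading=90, draw]
REPEAT 4 [
  -- iteration 1/4 --
  FD 2.5: (5,12.8) -> (5,15.3) [heading=90, draw]
  RT 72: heading 90 -> 18
  -- iteration 2/4 --
  FD 2.5: (5,15.3) -> (7.378,16.073) [heading=18, draw]
  RT 72: heading 18 -> 306
  -- iteration 3/4 --
  FD 2.5: (7.378,16.073) -> (8.847,14.05) [heading=306, draw]
  RT 72: heading 306 -> 234
  -- iteration 4/4 --
  FD 2.5: (8.847,14.05) -> (7.378,12.027) [heading=234, draw]
  RT 72: heading 234 -> 162
]
LT 17: heading 162 -> 179
RT 15: heading 179 -> 164
Final: pos=(7.378,12.027), heading=164, 5 segment(s) drawn

Segment lengths:
  seg 1: (5,9) -> (5,12.8), length = 3.8
  seg 2: (5,12.8) -> (5,15.3), length = 2.5
  seg 3: (5,15.3) -> (7.378,16.073), length = 2.5
  seg 4: (7.378,16.073) -> (8.847,14.05), length = 2.5
  seg 5: (8.847,14.05) -> (7.378,12.027), length = 2.5
Total = 13.8

Answer: 13.8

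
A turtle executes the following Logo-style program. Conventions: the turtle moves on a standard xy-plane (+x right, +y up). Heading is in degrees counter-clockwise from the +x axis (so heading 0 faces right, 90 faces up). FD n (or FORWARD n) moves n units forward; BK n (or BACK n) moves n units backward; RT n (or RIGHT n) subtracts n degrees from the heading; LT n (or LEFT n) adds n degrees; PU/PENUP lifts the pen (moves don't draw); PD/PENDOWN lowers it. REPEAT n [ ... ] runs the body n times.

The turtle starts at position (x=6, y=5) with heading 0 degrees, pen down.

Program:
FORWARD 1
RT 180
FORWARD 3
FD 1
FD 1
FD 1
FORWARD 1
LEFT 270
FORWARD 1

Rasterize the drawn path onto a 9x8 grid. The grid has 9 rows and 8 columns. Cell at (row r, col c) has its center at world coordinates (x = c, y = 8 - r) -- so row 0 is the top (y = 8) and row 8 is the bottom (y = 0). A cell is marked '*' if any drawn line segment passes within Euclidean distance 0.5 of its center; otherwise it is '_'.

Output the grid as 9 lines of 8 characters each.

Segment 0: (6,5) -> (7,5)
Segment 1: (7,5) -> (4,5)
Segment 2: (4,5) -> (3,5)
Segment 3: (3,5) -> (2,5)
Segment 4: (2,5) -> (1,5)
Segment 5: (1,5) -> (0,5)
Segment 6: (0,5) -> (0,6)

Answer: ________
________
*_______
********
________
________
________
________
________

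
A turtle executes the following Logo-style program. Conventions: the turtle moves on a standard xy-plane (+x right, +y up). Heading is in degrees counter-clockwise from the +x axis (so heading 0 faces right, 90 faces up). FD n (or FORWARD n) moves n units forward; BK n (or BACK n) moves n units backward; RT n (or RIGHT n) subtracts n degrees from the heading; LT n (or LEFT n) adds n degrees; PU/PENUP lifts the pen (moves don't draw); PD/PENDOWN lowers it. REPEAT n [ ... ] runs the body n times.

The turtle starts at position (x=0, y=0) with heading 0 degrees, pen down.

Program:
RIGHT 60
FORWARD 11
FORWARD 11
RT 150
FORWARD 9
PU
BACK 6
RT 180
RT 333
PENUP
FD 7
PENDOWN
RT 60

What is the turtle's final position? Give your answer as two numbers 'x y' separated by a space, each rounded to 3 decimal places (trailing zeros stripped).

Executing turtle program step by step:
Start: pos=(0,0), heading=0, pen down
RT 60: heading 0 -> 300
FD 11: (0,0) -> (5.5,-9.526) [heading=300, draw]
FD 11: (5.5,-9.526) -> (11,-19.053) [heading=300, draw]
RT 150: heading 300 -> 150
FD 9: (11,-19.053) -> (3.206,-14.553) [heading=150, draw]
PU: pen up
BK 6: (3.206,-14.553) -> (8.402,-17.553) [heading=150, move]
RT 180: heading 150 -> 330
RT 333: heading 330 -> 357
PU: pen up
FD 7: (8.402,-17.553) -> (15.392,-17.919) [heading=357, move]
PD: pen down
RT 60: heading 357 -> 297
Final: pos=(15.392,-17.919), heading=297, 3 segment(s) drawn

Answer: 15.392 -17.919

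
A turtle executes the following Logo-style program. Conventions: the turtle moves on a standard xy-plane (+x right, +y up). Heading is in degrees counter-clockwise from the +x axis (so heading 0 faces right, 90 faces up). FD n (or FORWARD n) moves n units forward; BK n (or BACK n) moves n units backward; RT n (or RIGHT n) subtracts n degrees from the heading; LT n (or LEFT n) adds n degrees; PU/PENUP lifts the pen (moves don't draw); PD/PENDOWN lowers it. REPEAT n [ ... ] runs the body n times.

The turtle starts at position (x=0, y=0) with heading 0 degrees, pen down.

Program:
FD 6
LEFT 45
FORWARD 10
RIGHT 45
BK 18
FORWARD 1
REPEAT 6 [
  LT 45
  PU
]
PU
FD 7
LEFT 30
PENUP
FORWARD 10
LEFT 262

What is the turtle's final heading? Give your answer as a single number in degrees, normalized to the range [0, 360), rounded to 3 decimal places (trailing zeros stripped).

Executing turtle program step by step:
Start: pos=(0,0), heading=0, pen down
FD 6: (0,0) -> (6,0) [heading=0, draw]
LT 45: heading 0 -> 45
FD 10: (6,0) -> (13.071,7.071) [heading=45, draw]
RT 45: heading 45 -> 0
BK 18: (13.071,7.071) -> (-4.929,7.071) [heading=0, draw]
FD 1: (-4.929,7.071) -> (-3.929,7.071) [heading=0, draw]
REPEAT 6 [
  -- iteration 1/6 --
  LT 45: heading 0 -> 45
  PU: pen up
  -- iteration 2/6 --
  LT 45: heading 45 -> 90
  PU: pen up
  -- iteration 3/6 --
  LT 45: heading 90 -> 135
  PU: pen up
  -- iteration 4/6 --
  LT 45: heading 135 -> 180
  PU: pen up
  -- iteration 5/6 --
  LT 45: heading 180 -> 225
  PU: pen up
  -- iteration 6/6 --
  LT 45: heading 225 -> 270
  PU: pen up
]
PU: pen up
FD 7: (-3.929,7.071) -> (-3.929,0.071) [heading=270, move]
LT 30: heading 270 -> 300
PU: pen up
FD 10: (-3.929,0.071) -> (1.071,-8.589) [heading=300, move]
LT 262: heading 300 -> 202
Final: pos=(1.071,-8.589), heading=202, 4 segment(s) drawn

Answer: 202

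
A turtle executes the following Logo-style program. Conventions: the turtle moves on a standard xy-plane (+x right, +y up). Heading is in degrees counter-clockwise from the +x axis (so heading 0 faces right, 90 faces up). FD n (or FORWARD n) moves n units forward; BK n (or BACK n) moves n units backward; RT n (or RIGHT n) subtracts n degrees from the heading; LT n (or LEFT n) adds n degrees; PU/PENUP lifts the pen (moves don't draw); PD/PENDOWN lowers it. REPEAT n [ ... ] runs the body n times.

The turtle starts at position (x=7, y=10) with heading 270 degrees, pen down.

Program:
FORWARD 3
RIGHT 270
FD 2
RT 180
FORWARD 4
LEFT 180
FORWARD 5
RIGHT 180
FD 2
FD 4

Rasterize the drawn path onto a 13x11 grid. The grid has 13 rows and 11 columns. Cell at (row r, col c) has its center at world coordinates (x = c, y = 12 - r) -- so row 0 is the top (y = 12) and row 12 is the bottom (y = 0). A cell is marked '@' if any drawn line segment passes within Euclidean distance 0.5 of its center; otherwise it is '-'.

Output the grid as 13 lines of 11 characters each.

Answer: -----------
-----------
-------@---
-------@---
-------@---
----@@@@@@@
-----------
-----------
-----------
-----------
-----------
-----------
-----------

Derivation:
Segment 0: (7,10) -> (7,7)
Segment 1: (7,7) -> (9,7)
Segment 2: (9,7) -> (5,7)
Segment 3: (5,7) -> (10,7)
Segment 4: (10,7) -> (8,7)
Segment 5: (8,7) -> (4,7)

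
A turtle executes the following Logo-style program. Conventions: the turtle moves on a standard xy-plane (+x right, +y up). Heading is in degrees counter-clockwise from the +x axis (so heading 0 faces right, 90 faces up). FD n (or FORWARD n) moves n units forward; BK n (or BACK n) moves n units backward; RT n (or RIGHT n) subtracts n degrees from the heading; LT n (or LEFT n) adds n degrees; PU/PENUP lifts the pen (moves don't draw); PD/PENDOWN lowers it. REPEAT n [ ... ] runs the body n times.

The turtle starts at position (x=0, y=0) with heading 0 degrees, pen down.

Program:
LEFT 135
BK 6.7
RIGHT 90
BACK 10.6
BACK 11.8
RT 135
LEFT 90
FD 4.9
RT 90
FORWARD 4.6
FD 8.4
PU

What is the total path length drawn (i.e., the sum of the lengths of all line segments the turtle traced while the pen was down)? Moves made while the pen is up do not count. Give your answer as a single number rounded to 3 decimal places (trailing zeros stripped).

Executing turtle program step by step:
Start: pos=(0,0), heading=0, pen down
LT 135: heading 0 -> 135
BK 6.7: (0,0) -> (4.738,-4.738) [heading=135, draw]
RT 90: heading 135 -> 45
BK 10.6: (4.738,-4.738) -> (-2.758,-12.233) [heading=45, draw]
BK 11.8: (-2.758,-12.233) -> (-11.102,-20.577) [heading=45, draw]
RT 135: heading 45 -> 270
LT 90: heading 270 -> 0
FD 4.9: (-11.102,-20.577) -> (-6.202,-20.577) [heading=0, draw]
RT 90: heading 0 -> 270
FD 4.6: (-6.202,-20.577) -> (-6.202,-25.177) [heading=270, draw]
FD 8.4: (-6.202,-25.177) -> (-6.202,-33.577) [heading=270, draw]
PU: pen up
Final: pos=(-6.202,-33.577), heading=270, 6 segment(s) drawn

Segment lengths:
  seg 1: (0,0) -> (4.738,-4.738), length = 6.7
  seg 2: (4.738,-4.738) -> (-2.758,-12.233), length = 10.6
  seg 3: (-2.758,-12.233) -> (-11.102,-20.577), length = 11.8
  seg 4: (-11.102,-20.577) -> (-6.202,-20.577), length = 4.9
  seg 5: (-6.202,-20.577) -> (-6.202,-25.177), length = 4.6
  seg 6: (-6.202,-25.177) -> (-6.202,-33.577), length = 8.4
Total = 47

Answer: 47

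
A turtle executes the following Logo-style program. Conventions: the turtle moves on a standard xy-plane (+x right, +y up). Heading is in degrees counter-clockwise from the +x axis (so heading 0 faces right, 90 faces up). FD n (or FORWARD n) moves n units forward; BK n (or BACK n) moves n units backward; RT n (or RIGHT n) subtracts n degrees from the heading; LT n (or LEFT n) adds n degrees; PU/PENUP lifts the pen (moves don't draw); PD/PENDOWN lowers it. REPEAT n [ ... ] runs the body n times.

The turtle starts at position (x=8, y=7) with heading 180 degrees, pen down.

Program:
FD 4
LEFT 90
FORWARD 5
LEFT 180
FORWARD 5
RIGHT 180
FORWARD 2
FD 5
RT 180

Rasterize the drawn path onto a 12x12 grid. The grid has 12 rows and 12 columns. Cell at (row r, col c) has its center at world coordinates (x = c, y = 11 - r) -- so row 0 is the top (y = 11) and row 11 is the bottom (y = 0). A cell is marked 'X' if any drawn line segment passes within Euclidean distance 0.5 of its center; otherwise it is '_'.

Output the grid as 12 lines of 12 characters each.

Answer: ____________
____________
____________
____________
____XXXXX___
____X_______
____X_______
____X_______
____X_______
____X_______
____X_______
____X_______

Derivation:
Segment 0: (8,7) -> (4,7)
Segment 1: (4,7) -> (4,2)
Segment 2: (4,2) -> (4,7)
Segment 3: (4,7) -> (4,5)
Segment 4: (4,5) -> (4,0)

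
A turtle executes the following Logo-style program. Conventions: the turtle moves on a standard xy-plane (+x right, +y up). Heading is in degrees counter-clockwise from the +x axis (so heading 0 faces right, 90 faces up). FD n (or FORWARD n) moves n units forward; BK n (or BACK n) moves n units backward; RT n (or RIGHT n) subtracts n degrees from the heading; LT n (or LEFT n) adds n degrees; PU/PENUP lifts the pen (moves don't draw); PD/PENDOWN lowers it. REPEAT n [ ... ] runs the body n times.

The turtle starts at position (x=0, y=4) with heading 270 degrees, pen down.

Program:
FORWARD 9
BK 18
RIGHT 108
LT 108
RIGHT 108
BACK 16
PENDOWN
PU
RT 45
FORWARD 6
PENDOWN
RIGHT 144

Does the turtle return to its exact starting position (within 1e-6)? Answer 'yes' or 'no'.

Answer: no

Derivation:
Executing turtle program step by step:
Start: pos=(0,4), heading=270, pen down
FD 9: (0,4) -> (0,-5) [heading=270, draw]
BK 18: (0,-5) -> (0,13) [heading=270, draw]
RT 108: heading 270 -> 162
LT 108: heading 162 -> 270
RT 108: heading 270 -> 162
BK 16: (0,13) -> (15.217,8.056) [heading=162, draw]
PD: pen down
PU: pen up
RT 45: heading 162 -> 117
FD 6: (15.217,8.056) -> (12.493,13.402) [heading=117, move]
PD: pen down
RT 144: heading 117 -> 333
Final: pos=(12.493,13.402), heading=333, 3 segment(s) drawn

Start position: (0, 4)
Final position: (12.493, 13.402)
Distance = 15.635; >= 1e-6 -> NOT closed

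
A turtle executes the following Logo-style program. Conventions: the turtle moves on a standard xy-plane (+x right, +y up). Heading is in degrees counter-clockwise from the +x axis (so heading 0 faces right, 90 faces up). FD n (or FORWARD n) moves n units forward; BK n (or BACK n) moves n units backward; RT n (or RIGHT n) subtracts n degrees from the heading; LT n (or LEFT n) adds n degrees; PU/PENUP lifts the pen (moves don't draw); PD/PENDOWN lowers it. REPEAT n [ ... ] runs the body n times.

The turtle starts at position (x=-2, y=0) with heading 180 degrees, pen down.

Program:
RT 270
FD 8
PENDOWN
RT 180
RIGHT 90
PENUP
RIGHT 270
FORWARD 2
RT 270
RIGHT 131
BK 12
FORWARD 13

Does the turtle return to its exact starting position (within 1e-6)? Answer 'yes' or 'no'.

Executing turtle program step by step:
Start: pos=(-2,0), heading=180, pen down
RT 270: heading 180 -> 270
FD 8: (-2,0) -> (-2,-8) [heading=270, draw]
PD: pen down
RT 180: heading 270 -> 90
RT 90: heading 90 -> 0
PU: pen up
RT 270: heading 0 -> 90
FD 2: (-2,-8) -> (-2,-6) [heading=90, move]
RT 270: heading 90 -> 180
RT 131: heading 180 -> 49
BK 12: (-2,-6) -> (-9.873,-15.057) [heading=49, move]
FD 13: (-9.873,-15.057) -> (-1.344,-5.245) [heading=49, move]
Final: pos=(-1.344,-5.245), heading=49, 1 segment(s) drawn

Start position: (-2, 0)
Final position: (-1.344, -5.245)
Distance = 5.286; >= 1e-6 -> NOT closed

Answer: no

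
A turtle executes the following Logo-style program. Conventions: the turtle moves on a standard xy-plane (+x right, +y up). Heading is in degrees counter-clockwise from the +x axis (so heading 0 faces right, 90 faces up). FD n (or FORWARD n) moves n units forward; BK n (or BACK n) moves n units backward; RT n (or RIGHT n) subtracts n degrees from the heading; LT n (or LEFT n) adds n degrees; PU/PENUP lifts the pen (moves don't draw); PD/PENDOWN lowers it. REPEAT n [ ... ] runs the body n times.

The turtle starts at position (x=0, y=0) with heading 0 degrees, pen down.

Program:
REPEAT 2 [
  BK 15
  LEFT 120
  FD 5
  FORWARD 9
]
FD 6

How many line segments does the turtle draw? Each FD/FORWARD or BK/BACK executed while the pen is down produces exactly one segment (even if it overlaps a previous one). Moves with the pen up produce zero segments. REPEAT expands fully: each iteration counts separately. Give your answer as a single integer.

Executing turtle program step by step:
Start: pos=(0,0), heading=0, pen down
REPEAT 2 [
  -- iteration 1/2 --
  BK 15: (0,0) -> (-15,0) [heading=0, draw]
  LT 120: heading 0 -> 120
  FD 5: (-15,0) -> (-17.5,4.33) [heading=120, draw]
  FD 9: (-17.5,4.33) -> (-22,12.124) [heading=120, draw]
  -- iteration 2/2 --
  BK 15: (-22,12.124) -> (-14.5,-0.866) [heading=120, draw]
  LT 120: heading 120 -> 240
  FD 5: (-14.5,-0.866) -> (-17,-5.196) [heading=240, draw]
  FD 9: (-17,-5.196) -> (-21.5,-12.99) [heading=240, draw]
]
FD 6: (-21.5,-12.99) -> (-24.5,-18.187) [heading=240, draw]
Final: pos=(-24.5,-18.187), heading=240, 7 segment(s) drawn
Segments drawn: 7

Answer: 7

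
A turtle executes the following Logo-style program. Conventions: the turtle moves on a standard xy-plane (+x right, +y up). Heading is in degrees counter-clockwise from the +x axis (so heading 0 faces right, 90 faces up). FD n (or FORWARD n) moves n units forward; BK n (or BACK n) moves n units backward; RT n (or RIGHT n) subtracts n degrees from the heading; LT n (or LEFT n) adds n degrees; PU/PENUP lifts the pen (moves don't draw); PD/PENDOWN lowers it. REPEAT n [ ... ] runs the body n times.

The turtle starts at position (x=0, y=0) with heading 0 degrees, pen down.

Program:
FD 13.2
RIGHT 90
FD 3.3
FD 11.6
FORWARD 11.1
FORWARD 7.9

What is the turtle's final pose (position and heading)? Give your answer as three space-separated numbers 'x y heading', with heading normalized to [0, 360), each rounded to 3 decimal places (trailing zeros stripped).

Answer: 13.2 -33.9 270

Derivation:
Executing turtle program step by step:
Start: pos=(0,0), heading=0, pen down
FD 13.2: (0,0) -> (13.2,0) [heading=0, draw]
RT 90: heading 0 -> 270
FD 3.3: (13.2,0) -> (13.2,-3.3) [heading=270, draw]
FD 11.6: (13.2,-3.3) -> (13.2,-14.9) [heading=270, draw]
FD 11.1: (13.2,-14.9) -> (13.2,-26) [heading=270, draw]
FD 7.9: (13.2,-26) -> (13.2,-33.9) [heading=270, draw]
Final: pos=(13.2,-33.9), heading=270, 5 segment(s) drawn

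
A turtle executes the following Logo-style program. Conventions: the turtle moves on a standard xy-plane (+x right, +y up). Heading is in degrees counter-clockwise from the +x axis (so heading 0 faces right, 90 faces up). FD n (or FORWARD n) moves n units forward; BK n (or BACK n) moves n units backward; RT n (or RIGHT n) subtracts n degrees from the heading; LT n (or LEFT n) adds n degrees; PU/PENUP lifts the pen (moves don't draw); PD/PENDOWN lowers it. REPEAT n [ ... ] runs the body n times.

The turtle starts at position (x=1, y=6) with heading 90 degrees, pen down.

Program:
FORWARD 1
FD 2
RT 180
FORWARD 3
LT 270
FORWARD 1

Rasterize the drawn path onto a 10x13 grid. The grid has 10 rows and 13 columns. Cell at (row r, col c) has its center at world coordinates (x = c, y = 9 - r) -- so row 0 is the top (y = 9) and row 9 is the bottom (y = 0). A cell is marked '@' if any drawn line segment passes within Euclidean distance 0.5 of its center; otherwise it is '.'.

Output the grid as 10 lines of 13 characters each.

Answer: .@...........
.@...........
.@...........
@@...........
.............
.............
.............
.............
.............
.............

Derivation:
Segment 0: (1,6) -> (1,7)
Segment 1: (1,7) -> (1,9)
Segment 2: (1,9) -> (1,6)
Segment 3: (1,6) -> (0,6)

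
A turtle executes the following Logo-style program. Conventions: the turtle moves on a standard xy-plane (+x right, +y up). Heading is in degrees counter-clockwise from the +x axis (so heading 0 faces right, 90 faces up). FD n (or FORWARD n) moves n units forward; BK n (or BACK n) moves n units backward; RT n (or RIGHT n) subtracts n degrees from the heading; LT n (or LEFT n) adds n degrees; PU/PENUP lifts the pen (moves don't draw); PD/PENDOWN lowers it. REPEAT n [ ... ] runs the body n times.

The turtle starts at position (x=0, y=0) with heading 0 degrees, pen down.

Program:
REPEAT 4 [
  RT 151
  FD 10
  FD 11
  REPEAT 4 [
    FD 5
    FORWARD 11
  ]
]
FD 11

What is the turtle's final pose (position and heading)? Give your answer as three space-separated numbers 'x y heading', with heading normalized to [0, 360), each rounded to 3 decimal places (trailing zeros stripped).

Executing turtle program step by step:
Start: pos=(0,0), heading=0, pen down
REPEAT 4 [
  -- iteration 1/4 --
  RT 151: heading 0 -> 209
  FD 10: (0,0) -> (-8.746,-4.848) [heading=209, draw]
  FD 11: (-8.746,-4.848) -> (-18.367,-10.181) [heading=209, draw]
  REPEAT 4 [
    -- iteration 1/4 --
    FD 5: (-18.367,-10.181) -> (-22.74,-12.605) [heading=209, draw]
    FD 11: (-22.74,-12.605) -> (-32.361,-17.938) [heading=209, draw]
    -- iteration 2/4 --
    FD 5: (-32.361,-17.938) -> (-36.734,-20.362) [heading=209, draw]
    FD 11: (-36.734,-20.362) -> (-46.355,-25.695) [heading=209, draw]
    -- iteration 3/4 --
    FD 5: (-46.355,-25.695) -> (-50.728,-28.119) [heading=209, draw]
    FD 11: (-50.728,-28.119) -> (-60.349,-33.452) [heading=209, draw]
    -- iteration 4/4 --
    FD 5: (-60.349,-33.452) -> (-64.722,-35.876) [heading=209, draw]
    FD 11: (-64.722,-35.876) -> (-74.343,-41.209) [heading=209, draw]
  ]
  -- iteration 2/4 --
  RT 151: heading 209 -> 58
  FD 10: (-74.343,-41.209) -> (-69.043,-32.728) [heading=58, draw]
  FD 11: (-69.043,-32.728) -> (-63.214,-23.4) [heading=58, draw]
  REPEAT 4 [
    -- iteration 1/4 --
    FD 5: (-63.214,-23.4) -> (-60.565,-19.16) [heading=58, draw]
    FD 11: (-60.565,-19.16) -> (-54.736,-9.831) [heading=58, draw]
    -- iteration 2/4 --
    FD 5: (-54.736,-9.831) -> (-52.086,-5.591) [heading=58, draw]
    FD 11: (-52.086,-5.591) -> (-46.257,3.738) [heading=58, draw]
    -- iteration 3/4 --
    FD 5: (-46.257,3.738) -> (-43.607,7.978) [heading=58, draw]
    FD 11: (-43.607,7.978) -> (-37.778,17.307) [heading=58, draw]
    -- iteration 4/4 --
    FD 5: (-37.778,17.307) -> (-35.129,21.547) [heading=58, draw]
    FD 11: (-35.129,21.547) -> (-29.3,30.875) [heading=58, draw]
  ]
  -- iteration 3/4 --
  RT 151: heading 58 -> 267
  FD 10: (-29.3,30.875) -> (-29.823,20.889) [heading=267, draw]
  FD 11: (-29.823,20.889) -> (-30.399,9.904) [heading=267, draw]
  REPEAT 4 [
    -- iteration 1/4 --
    FD 5: (-30.399,9.904) -> (-30.66,4.911) [heading=267, draw]
    FD 11: (-30.66,4.911) -> (-31.236,-6.074) [heading=267, draw]
    -- iteration 2/4 --
    FD 5: (-31.236,-6.074) -> (-31.498,-11.067) [heading=267, draw]
    FD 11: (-31.498,-11.067) -> (-32.073,-22.052) [heading=267, draw]
    -- iteration 3/4 --
    FD 5: (-32.073,-22.052) -> (-32.335,-27.045) [heading=267, draw]
    FD 11: (-32.335,-27.045) -> (-32.911,-38.03) [heading=267, draw]
    -- iteration 4/4 --
    FD 5: (-32.911,-38.03) -> (-33.172,-43.023) [heading=267, draw]
    FD 11: (-33.172,-43.023) -> (-33.748,-54.008) [heading=267, draw]
  ]
  -- iteration 4/4 --
  RT 151: heading 267 -> 116
  FD 10: (-33.748,-54.008) -> (-38.132,-45.02) [heading=116, draw]
  FD 11: (-38.132,-45.02) -> (-42.954,-35.134) [heading=116, draw]
  REPEAT 4 [
    -- iteration 1/4 --
    FD 5: (-42.954,-35.134) -> (-45.146,-30.64) [heading=116, draw]
    FD 11: (-45.146,-30.64) -> (-49.968,-20.753) [heading=116, draw]
    -- iteration 2/4 --
    FD 5: (-49.968,-20.753) -> (-52.16,-16.259) [heading=116, draw]
    FD 11: (-52.16,-16.259) -> (-56.982,-6.372) [heading=116, draw]
    -- iteration 3/4 --
    FD 5: (-56.982,-6.372) -> (-59.174,-1.878) [heading=116, draw]
    FD 11: (-59.174,-1.878) -> (-63.996,8.009) [heading=116, draw]
    -- iteration 4/4 --
    FD 5: (-63.996,8.009) -> (-66.188,12.503) [heading=116, draw]
    FD 11: (-66.188,12.503) -> (-71.01,22.389) [heading=116, draw]
  ]
]
FD 11: (-71.01,22.389) -> (-75.832,32.276) [heading=116, draw]
Final: pos=(-75.832,32.276), heading=116, 41 segment(s) drawn

Answer: -75.832 32.276 116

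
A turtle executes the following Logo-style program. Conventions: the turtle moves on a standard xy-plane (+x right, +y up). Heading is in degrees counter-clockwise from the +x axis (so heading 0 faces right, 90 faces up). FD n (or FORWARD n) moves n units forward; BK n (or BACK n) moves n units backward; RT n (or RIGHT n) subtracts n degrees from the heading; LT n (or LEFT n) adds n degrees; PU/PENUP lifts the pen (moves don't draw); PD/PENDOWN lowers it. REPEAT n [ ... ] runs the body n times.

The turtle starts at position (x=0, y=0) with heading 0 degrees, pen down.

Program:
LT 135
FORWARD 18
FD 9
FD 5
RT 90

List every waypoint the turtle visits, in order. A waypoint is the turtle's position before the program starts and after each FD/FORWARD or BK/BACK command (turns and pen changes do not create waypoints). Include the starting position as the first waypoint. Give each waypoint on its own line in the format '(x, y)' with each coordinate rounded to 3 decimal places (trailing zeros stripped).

Answer: (0, 0)
(-12.728, 12.728)
(-19.092, 19.092)
(-22.627, 22.627)

Derivation:
Executing turtle program step by step:
Start: pos=(0,0), heading=0, pen down
LT 135: heading 0 -> 135
FD 18: (0,0) -> (-12.728,12.728) [heading=135, draw]
FD 9: (-12.728,12.728) -> (-19.092,19.092) [heading=135, draw]
FD 5: (-19.092,19.092) -> (-22.627,22.627) [heading=135, draw]
RT 90: heading 135 -> 45
Final: pos=(-22.627,22.627), heading=45, 3 segment(s) drawn
Waypoints (4 total):
(0, 0)
(-12.728, 12.728)
(-19.092, 19.092)
(-22.627, 22.627)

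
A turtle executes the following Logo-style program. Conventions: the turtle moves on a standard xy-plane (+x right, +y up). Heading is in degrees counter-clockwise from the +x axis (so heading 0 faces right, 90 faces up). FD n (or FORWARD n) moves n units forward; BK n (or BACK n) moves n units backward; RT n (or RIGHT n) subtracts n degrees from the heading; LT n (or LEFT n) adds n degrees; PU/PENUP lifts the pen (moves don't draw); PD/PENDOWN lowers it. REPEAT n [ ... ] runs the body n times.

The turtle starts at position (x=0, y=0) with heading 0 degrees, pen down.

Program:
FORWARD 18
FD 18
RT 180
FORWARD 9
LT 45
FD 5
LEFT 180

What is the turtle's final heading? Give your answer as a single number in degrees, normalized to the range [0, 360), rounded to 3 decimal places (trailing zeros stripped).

Executing turtle program step by step:
Start: pos=(0,0), heading=0, pen down
FD 18: (0,0) -> (18,0) [heading=0, draw]
FD 18: (18,0) -> (36,0) [heading=0, draw]
RT 180: heading 0 -> 180
FD 9: (36,0) -> (27,0) [heading=180, draw]
LT 45: heading 180 -> 225
FD 5: (27,0) -> (23.464,-3.536) [heading=225, draw]
LT 180: heading 225 -> 45
Final: pos=(23.464,-3.536), heading=45, 4 segment(s) drawn

Answer: 45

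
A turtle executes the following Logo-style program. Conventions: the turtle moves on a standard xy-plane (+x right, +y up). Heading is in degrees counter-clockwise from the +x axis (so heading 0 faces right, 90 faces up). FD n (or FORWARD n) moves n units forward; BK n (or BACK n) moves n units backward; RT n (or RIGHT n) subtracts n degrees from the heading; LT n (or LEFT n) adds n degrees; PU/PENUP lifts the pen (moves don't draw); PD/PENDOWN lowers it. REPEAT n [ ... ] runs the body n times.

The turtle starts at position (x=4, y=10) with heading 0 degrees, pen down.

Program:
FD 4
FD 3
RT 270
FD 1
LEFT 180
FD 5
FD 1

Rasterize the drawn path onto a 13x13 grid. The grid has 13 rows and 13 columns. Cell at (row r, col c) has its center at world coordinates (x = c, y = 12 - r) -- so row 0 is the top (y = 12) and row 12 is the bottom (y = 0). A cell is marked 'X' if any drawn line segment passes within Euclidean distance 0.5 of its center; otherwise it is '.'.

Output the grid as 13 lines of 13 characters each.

Answer: .............
...........X.
....XXXXXXXX.
...........X.
...........X.
...........X.
...........X.
...........X.
.............
.............
.............
.............
.............

Derivation:
Segment 0: (4,10) -> (8,10)
Segment 1: (8,10) -> (11,10)
Segment 2: (11,10) -> (11,11)
Segment 3: (11,11) -> (11,6)
Segment 4: (11,6) -> (11,5)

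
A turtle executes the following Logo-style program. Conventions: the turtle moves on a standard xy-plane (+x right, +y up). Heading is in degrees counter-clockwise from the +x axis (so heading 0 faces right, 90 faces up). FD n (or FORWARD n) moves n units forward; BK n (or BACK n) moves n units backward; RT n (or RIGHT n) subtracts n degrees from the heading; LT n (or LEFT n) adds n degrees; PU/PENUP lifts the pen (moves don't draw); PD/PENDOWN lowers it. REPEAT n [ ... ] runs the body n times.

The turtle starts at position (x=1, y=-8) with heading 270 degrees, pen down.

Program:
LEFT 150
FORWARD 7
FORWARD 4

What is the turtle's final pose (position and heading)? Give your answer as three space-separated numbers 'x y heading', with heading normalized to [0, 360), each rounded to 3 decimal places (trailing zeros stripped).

Answer: 6.5 1.526 60

Derivation:
Executing turtle program step by step:
Start: pos=(1,-8), heading=270, pen down
LT 150: heading 270 -> 60
FD 7: (1,-8) -> (4.5,-1.938) [heading=60, draw]
FD 4: (4.5,-1.938) -> (6.5,1.526) [heading=60, draw]
Final: pos=(6.5,1.526), heading=60, 2 segment(s) drawn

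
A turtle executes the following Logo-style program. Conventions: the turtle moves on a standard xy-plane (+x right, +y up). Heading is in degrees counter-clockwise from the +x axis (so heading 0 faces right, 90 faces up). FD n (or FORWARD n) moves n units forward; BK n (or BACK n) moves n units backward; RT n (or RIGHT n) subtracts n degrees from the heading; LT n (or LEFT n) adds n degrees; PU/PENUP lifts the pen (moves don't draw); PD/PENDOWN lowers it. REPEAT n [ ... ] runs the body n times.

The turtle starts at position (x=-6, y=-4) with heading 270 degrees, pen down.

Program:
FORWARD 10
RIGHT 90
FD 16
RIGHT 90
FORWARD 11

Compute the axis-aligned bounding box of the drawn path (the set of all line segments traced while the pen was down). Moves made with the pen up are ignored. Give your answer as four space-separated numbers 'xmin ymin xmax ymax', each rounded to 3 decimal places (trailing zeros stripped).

Answer: -22 -14 -6 -3

Derivation:
Executing turtle program step by step:
Start: pos=(-6,-4), heading=270, pen down
FD 10: (-6,-4) -> (-6,-14) [heading=270, draw]
RT 90: heading 270 -> 180
FD 16: (-6,-14) -> (-22,-14) [heading=180, draw]
RT 90: heading 180 -> 90
FD 11: (-22,-14) -> (-22,-3) [heading=90, draw]
Final: pos=(-22,-3), heading=90, 3 segment(s) drawn

Segment endpoints: x in {-22, -6, -6}, y in {-14, -14, -4, -3}
xmin=-22, ymin=-14, xmax=-6, ymax=-3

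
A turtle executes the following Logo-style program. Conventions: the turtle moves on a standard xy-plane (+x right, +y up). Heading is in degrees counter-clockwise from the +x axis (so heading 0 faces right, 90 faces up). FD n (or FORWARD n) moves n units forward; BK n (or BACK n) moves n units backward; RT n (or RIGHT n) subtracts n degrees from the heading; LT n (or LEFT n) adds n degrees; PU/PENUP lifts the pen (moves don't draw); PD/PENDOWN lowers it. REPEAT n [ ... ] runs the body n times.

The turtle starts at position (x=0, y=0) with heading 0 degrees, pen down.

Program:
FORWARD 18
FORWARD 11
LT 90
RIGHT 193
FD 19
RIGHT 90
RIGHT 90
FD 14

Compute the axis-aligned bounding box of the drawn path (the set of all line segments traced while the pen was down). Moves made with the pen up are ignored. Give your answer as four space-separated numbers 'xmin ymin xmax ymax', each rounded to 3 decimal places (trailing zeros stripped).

Answer: 0 -18.513 29 0

Derivation:
Executing turtle program step by step:
Start: pos=(0,0), heading=0, pen down
FD 18: (0,0) -> (18,0) [heading=0, draw]
FD 11: (18,0) -> (29,0) [heading=0, draw]
LT 90: heading 0 -> 90
RT 193: heading 90 -> 257
FD 19: (29,0) -> (24.726,-18.513) [heading=257, draw]
RT 90: heading 257 -> 167
RT 90: heading 167 -> 77
FD 14: (24.726,-18.513) -> (27.875,-4.872) [heading=77, draw]
Final: pos=(27.875,-4.872), heading=77, 4 segment(s) drawn

Segment endpoints: x in {0, 18, 24.726, 27.875, 29}, y in {-18.513, -4.872, 0}
xmin=0, ymin=-18.513, xmax=29, ymax=0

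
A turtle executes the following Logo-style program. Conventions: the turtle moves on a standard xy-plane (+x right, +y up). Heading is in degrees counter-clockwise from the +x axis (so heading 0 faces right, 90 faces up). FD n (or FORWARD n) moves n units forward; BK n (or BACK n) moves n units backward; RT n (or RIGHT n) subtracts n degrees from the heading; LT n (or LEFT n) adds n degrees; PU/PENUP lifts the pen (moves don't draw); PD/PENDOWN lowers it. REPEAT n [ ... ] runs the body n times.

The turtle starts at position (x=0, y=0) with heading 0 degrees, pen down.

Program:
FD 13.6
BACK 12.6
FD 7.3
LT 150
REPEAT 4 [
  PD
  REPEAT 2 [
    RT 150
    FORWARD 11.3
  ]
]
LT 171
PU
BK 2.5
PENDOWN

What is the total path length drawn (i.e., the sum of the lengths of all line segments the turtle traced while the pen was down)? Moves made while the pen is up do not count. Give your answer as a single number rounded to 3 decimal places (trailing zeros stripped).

Answer: 123.9

Derivation:
Executing turtle program step by step:
Start: pos=(0,0), heading=0, pen down
FD 13.6: (0,0) -> (13.6,0) [heading=0, draw]
BK 12.6: (13.6,0) -> (1,0) [heading=0, draw]
FD 7.3: (1,0) -> (8.3,0) [heading=0, draw]
LT 150: heading 0 -> 150
REPEAT 4 [
  -- iteration 1/4 --
  PD: pen down
  REPEAT 2 [
    -- iteration 1/2 --
    RT 150: heading 150 -> 0
    FD 11.3: (8.3,0) -> (19.6,0) [heading=0, draw]
    -- iteration 2/2 --
    RT 150: heading 0 -> 210
    FD 11.3: (19.6,0) -> (9.814,-5.65) [heading=210, draw]
  ]
  -- iteration 2/4 --
  PD: pen down
  REPEAT 2 [
    -- iteration 1/2 --
    RT 150: heading 210 -> 60
    FD 11.3: (9.814,-5.65) -> (15.464,4.136) [heading=60, draw]
    -- iteration 2/2 --
    RT 150: heading 60 -> 270
    FD 11.3: (15.464,4.136) -> (15.464,-7.164) [heading=270, draw]
  ]
  -- iteration 3/4 --
  PD: pen down
  REPEAT 2 [
    -- iteration 1/2 --
    RT 150: heading 270 -> 120
    FD 11.3: (15.464,-7.164) -> (9.814,2.622) [heading=120, draw]
    -- iteration 2/2 --
    RT 150: heading 120 -> 330
    FD 11.3: (9.814,2.622) -> (19.6,-3.028) [heading=330, draw]
  ]
  -- iteration 4/4 --
  PD: pen down
  REPEAT 2 [
    -- iteration 1/2 --
    RT 150: heading 330 -> 180
    FD 11.3: (19.6,-3.028) -> (8.3,-3.028) [heading=180, draw]
    -- iteration 2/2 --
    RT 150: heading 180 -> 30
    FD 11.3: (8.3,-3.028) -> (18.086,2.622) [heading=30, draw]
  ]
]
LT 171: heading 30 -> 201
PU: pen up
BK 2.5: (18.086,2.622) -> (20.42,3.518) [heading=201, move]
PD: pen down
Final: pos=(20.42,3.518), heading=201, 11 segment(s) drawn

Segment lengths:
  seg 1: (0,0) -> (13.6,0), length = 13.6
  seg 2: (13.6,0) -> (1,0), length = 12.6
  seg 3: (1,0) -> (8.3,0), length = 7.3
  seg 4: (8.3,0) -> (19.6,0), length = 11.3
  seg 5: (19.6,0) -> (9.814,-5.65), length = 11.3
  seg 6: (9.814,-5.65) -> (15.464,4.136), length = 11.3
  seg 7: (15.464,4.136) -> (15.464,-7.164), length = 11.3
  seg 8: (15.464,-7.164) -> (9.814,2.622), length = 11.3
  seg 9: (9.814,2.622) -> (19.6,-3.028), length = 11.3
  seg 10: (19.6,-3.028) -> (8.3,-3.028), length = 11.3
  seg 11: (8.3,-3.028) -> (18.086,2.622), length = 11.3
Total = 123.9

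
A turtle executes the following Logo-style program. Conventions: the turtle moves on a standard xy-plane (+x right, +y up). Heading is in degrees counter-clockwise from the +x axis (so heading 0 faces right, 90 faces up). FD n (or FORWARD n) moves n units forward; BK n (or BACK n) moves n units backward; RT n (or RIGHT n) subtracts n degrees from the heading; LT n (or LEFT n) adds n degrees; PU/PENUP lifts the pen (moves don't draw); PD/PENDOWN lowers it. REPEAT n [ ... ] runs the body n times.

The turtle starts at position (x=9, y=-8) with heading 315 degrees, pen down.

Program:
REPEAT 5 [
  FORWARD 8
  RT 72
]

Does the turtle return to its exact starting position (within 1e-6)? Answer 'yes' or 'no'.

Executing turtle program step by step:
Start: pos=(9,-8), heading=315, pen down
REPEAT 5 [
  -- iteration 1/5 --
  FD 8: (9,-8) -> (14.657,-13.657) [heading=315, draw]
  RT 72: heading 315 -> 243
  -- iteration 2/5 --
  FD 8: (14.657,-13.657) -> (11.025,-20.785) [heading=243, draw]
  RT 72: heading 243 -> 171
  -- iteration 3/5 --
  FD 8: (11.025,-20.785) -> (3.123,-19.533) [heading=171, draw]
  RT 72: heading 171 -> 99
  -- iteration 4/5 --
  FD 8: (3.123,-19.533) -> (1.872,-11.632) [heading=99, draw]
  RT 72: heading 99 -> 27
  -- iteration 5/5 --
  FD 8: (1.872,-11.632) -> (9,-8) [heading=27, draw]
  RT 72: heading 27 -> 315
]
Final: pos=(9,-8), heading=315, 5 segment(s) drawn

Start position: (9, -8)
Final position: (9, -8)
Distance = 0; < 1e-6 -> CLOSED

Answer: yes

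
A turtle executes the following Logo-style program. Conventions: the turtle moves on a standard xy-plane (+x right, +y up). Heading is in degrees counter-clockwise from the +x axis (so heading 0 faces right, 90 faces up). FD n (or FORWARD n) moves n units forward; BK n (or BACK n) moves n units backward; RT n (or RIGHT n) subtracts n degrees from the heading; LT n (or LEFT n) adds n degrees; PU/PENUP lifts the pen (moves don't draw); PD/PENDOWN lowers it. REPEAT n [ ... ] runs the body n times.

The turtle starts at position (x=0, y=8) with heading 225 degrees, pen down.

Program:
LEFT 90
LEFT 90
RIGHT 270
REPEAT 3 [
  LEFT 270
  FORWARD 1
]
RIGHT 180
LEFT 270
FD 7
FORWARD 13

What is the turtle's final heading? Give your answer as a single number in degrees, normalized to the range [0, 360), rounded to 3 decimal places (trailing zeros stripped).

Answer: 315

Derivation:
Executing turtle program step by step:
Start: pos=(0,8), heading=225, pen down
LT 90: heading 225 -> 315
LT 90: heading 315 -> 45
RT 270: heading 45 -> 135
REPEAT 3 [
  -- iteration 1/3 --
  LT 270: heading 135 -> 45
  FD 1: (0,8) -> (0.707,8.707) [heading=45, draw]
  -- iteration 2/3 --
  LT 270: heading 45 -> 315
  FD 1: (0.707,8.707) -> (1.414,8) [heading=315, draw]
  -- iteration 3/3 --
  LT 270: heading 315 -> 225
  FD 1: (1.414,8) -> (0.707,7.293) [heading=225, draw]
]
RT 180: heading 225 -> 45
LT 270: heading 45 -> 315
FD 7: (0.707,7.293) -> (5.657,2.343) [heading=315, draw]
FD 13: (5.657,2.343) -> (14.849,-6.849) [heading=315, draw]
Final: pos=(14.849,-6.849), heading=315, 5 segment(s) drawn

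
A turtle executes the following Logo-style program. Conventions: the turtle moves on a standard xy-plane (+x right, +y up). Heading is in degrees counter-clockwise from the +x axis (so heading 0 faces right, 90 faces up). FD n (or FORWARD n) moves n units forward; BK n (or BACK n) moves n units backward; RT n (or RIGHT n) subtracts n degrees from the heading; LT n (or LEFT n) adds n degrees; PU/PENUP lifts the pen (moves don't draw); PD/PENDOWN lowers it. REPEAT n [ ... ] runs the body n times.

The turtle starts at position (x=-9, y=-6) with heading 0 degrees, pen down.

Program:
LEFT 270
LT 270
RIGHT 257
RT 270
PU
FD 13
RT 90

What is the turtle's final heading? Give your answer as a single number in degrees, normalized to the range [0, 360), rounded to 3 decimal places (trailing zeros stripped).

Answer: 283

Derivation:
Executing turtle program step by step:
Start: pos=(-9,-6), heading=0, pen down
LT 270: heading 0 -> 270
LT 270: heading 270 -> 180
RT 257: heading 180 -> 283
RT 270: heading 283 -> 13
PU: pen up
FD 13: (-9,-6) -> (3.667,-3.076) [heading=13, move]
RT 90: heading 13 -> 283
Final: pos=(3.667,-3.076), heading=283, 0 segment(s) drawn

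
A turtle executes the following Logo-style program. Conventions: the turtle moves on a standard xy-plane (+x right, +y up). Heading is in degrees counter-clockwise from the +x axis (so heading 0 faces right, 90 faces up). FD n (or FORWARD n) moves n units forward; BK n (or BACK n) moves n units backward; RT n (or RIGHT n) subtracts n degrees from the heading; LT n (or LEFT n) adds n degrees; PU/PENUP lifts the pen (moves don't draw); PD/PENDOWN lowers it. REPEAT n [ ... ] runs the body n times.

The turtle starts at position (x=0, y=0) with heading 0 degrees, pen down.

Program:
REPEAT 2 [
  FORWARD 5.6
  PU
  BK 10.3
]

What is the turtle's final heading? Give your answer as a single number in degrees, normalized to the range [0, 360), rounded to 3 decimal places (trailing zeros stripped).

Answer: 0

Derivation:
Executing turtle program step by step:
Start: pos=(0,0), heading=0, pen down
REPEAT 2 [
  -- iteration 1/2 --
  FD 5.6: (0,0) -> (5.6,0) [heading=0, draw]
  PU: pen up
  BK 10.3: (5.6,0) -> (-4.7,0) [heading=0, move]
  -- iteration 2/2 --
  FD 5.6: (-4.7,0) -> (0.9,0) [heading=0, move]
  PU: pen up
  BK 10.3: (0.9,0) -> (-9.4,0) [heading=0, move]
]
Final: pos=(-9.4,0), heading=0, 1 segment(s) drawn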